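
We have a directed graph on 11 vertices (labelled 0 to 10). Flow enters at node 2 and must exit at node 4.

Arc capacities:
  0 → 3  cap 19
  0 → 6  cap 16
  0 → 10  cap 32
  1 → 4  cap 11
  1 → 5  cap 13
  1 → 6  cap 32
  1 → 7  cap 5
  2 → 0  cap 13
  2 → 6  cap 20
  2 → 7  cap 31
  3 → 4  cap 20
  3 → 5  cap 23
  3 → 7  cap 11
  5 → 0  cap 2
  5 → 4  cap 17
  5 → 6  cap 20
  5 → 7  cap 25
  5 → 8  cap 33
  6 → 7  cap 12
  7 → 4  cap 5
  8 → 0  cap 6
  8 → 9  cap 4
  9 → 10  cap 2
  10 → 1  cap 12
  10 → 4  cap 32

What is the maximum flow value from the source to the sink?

augment #1: 2→7→4 bottleneck 5, total now 5
augment #2: 2→0→3→4 bottleneck 13, total now 18

Maximum flow value: 18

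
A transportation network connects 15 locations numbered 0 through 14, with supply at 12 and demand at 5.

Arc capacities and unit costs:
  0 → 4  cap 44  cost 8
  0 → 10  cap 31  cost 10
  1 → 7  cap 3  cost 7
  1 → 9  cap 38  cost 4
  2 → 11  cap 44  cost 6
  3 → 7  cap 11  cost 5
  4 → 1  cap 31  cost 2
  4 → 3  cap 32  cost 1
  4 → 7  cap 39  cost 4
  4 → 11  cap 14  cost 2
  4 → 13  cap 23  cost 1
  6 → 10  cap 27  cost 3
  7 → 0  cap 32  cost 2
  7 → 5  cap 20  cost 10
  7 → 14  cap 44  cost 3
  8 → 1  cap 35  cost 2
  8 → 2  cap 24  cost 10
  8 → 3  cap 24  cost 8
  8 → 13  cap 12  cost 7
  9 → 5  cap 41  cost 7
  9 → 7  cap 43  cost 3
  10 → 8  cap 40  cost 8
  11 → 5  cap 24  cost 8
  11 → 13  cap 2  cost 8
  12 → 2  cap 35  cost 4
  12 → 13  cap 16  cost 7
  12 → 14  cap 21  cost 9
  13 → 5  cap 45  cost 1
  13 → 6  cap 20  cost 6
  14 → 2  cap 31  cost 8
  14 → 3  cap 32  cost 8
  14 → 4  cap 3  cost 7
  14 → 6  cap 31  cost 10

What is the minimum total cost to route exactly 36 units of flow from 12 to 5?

Minimum cost for 36 units: 488

shortest-cost path #1: 12→13→5 push 16 @ unit cost 8 (adds 128)
shortest-cost path #2: 12→2→11→5 push 20 @ unit cost 18 (adds 360)
total cost = 488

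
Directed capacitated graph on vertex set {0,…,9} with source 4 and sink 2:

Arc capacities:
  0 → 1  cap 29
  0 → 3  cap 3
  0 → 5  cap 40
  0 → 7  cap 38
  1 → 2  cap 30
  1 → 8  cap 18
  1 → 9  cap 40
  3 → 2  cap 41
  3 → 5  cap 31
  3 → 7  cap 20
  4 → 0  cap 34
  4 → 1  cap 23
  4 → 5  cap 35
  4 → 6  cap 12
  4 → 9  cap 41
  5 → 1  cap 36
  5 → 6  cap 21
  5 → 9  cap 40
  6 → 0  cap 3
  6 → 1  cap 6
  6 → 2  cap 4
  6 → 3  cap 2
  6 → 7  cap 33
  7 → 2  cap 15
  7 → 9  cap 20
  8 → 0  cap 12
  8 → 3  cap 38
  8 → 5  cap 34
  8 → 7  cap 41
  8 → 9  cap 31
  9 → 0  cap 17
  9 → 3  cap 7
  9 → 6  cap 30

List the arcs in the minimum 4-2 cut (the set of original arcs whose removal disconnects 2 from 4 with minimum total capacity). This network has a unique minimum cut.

augment #1: 4→1→2 push 23
augment #2: 4→6→2 push 4
augment #3: 4→0→1→2 push 7
augment #4: 4→0→3→2 push 3
augment #5: 4→0→7→2 push 15
augment #6: 4→6→3→2 push 2
augment #7: 4→9→3→2 push 7
augment #8: 4→0→1→8→3→2 push 9
augment #9: 4→5→1→8→3→2 push 9
max flow = 79; residual-reachable set from 4 gives S-side
cut edges (S→T): {(0,3), (1,2), (1,8), (6,2), (6,3), (7,2), (9,3)} total cap 79

Min-cut arcs: {(0,3), (1,2), (1,8), (6,2), (6,3), (7,2), (9,3)} (total capacity 79)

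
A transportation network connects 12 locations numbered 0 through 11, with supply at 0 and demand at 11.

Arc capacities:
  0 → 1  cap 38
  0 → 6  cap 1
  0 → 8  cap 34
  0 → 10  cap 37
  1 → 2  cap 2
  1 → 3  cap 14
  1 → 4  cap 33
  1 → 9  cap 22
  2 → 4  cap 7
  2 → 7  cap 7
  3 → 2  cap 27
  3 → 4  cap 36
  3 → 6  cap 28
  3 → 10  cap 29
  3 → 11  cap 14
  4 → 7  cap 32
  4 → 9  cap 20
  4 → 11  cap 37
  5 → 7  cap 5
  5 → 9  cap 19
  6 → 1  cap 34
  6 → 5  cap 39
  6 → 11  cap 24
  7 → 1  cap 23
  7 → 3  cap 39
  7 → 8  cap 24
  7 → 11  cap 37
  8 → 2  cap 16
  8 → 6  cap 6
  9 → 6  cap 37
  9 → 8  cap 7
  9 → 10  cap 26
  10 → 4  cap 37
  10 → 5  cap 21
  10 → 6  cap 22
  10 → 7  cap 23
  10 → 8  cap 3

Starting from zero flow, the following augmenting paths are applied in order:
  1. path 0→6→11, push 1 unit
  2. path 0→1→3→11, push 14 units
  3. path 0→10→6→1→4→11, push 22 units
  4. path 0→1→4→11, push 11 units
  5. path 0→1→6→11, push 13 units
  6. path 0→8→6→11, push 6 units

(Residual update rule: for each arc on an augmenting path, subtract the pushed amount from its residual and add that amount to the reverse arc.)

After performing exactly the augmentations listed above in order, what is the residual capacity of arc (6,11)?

Residual capacity of (6,11): 4

after path 1 (0→6→11, push 1): res(6,11)=23
after path 2 (0→1→3→11, push 14): res(6,11)=23
after path 3 (0→10→6→1→4→11, push 22): res(6,11)=23
after path 4 (0→1→4→11, push 11): res(6,11)=23
after path 5 (0→1→6→11, push 13): res(6,11)=10
after path 6 (0→8→6→11, push 6): res(6,11)=4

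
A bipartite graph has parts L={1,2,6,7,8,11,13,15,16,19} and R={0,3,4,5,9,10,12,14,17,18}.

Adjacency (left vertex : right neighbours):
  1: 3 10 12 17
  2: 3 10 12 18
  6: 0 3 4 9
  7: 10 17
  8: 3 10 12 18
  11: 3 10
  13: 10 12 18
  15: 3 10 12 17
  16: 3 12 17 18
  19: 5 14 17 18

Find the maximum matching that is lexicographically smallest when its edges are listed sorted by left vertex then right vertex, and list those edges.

|M| = 7 (so the lex-smallest maximum matching has 7 edges)
process left vertices in ascending order; for each, take the smallest-labelled available neighbour that still permits 7 edges overall, or leave it unmatched if none does
lex-smallest matching: {1-3, 2-10, 6-0, 7-17, 8-12, 13-18, 19-5}

Lex-smallest maximum matching: {(1,3), (2,10), (6,0), (7,17), (8,12), (13,18), (19,5)}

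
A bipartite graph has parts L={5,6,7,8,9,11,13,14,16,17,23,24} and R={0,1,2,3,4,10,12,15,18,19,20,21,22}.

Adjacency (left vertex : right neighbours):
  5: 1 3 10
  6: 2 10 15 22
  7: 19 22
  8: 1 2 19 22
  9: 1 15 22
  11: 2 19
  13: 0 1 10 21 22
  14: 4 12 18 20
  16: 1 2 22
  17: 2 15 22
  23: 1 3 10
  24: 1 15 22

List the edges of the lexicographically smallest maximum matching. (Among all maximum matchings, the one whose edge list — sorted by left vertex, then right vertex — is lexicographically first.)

Lex-smallest maximum matching: {(5,1), (6,10), (7,19), (8,2), (9,15), (13,0), (14,4), (16,22), (23,3)}

|M| = 9 (so the lex-smallest maximum matching has 9 edges)
process left vertices in ascending order; for each, take the smallest-labelled available neighbour that still permits 9 edges overall, or leave it unmatched if none does
lex-smallest matching: {5-1, 6-10, 7-19, 8-2, 9-15, 13-0, 14-4, 16-22, 23-3}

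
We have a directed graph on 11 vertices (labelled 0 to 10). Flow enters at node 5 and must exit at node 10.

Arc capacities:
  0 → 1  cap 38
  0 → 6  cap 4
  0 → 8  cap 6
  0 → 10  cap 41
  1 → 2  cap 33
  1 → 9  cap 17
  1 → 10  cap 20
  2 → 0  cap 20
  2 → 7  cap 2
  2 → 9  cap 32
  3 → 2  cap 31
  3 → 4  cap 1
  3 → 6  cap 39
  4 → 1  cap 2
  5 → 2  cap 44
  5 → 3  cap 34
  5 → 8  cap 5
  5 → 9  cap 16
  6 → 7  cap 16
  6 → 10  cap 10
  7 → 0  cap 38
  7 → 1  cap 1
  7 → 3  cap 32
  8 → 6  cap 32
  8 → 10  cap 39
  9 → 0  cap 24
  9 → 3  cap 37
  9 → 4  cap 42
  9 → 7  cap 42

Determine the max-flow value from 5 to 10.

Maximum flow value: 82

augment #1: 5→8→10 bottleneck 5, total now 5
augment #2: 5→2→0→10 bottleneck 20, total now 25
augment #3: 5→3→6→10 bottleneck 10, total now 35
augment #4: 5→9→0→10 bottleneck 16, total now 51
augment #5: 5→2→7→0→10 bottleneck 2, total now 53
augment #6: 5→2→9→0→10 bottleneck 3, total now 56
augment #7: 5→3→4→1→10 bottleneck 1, total now 57
augment #8: 5→2→9→0→1→10 bottleneck 5, total now 62
augment #9: 5→2→9→4→1→10 bottleneck 1, total now 63
augment #10: 5→2→9→7→1→10 bottleneck 1, total now 64
augment #11: 5→2→9→7→0→1→10 bottleneck 12, total now 76
augment #12: 5→3→6→7→0→8→10 bottleneck 6, total now 82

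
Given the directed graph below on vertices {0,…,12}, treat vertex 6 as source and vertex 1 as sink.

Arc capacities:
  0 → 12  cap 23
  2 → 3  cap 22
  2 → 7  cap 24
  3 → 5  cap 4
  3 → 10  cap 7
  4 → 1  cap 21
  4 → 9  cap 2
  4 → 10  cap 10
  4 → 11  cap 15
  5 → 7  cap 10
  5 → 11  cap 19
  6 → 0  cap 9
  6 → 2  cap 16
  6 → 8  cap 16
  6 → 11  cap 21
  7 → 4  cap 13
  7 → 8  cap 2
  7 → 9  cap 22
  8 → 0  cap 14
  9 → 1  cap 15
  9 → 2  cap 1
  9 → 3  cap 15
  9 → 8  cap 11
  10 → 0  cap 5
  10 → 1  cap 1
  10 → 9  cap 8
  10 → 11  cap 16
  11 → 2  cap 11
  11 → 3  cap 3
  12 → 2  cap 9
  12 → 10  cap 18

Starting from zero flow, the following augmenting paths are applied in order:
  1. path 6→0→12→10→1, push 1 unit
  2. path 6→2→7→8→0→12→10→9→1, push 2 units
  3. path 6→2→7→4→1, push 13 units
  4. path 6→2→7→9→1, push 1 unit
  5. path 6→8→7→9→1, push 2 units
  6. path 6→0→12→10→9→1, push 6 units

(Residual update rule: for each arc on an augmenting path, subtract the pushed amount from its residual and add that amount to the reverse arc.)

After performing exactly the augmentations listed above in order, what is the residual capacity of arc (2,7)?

Residual capacity of (2,7): 8

after path 1 (6→0→12→10→1, push 1): res(2,7)=24
after path 2 (6→2→7→8→0→12→10→9→1, push 2): res(2,7)=22
after path 3 (6→2→7→4→1, push 13): res(2,7)=9
after path 4 (6→2→7→9→1, push 1): res(2,7)=8
after path 5 (6→8→7→9→1, push 2): res(2,7)=8
after path 6 (6→0→12→10→9→1, push 6): res(2,7)=8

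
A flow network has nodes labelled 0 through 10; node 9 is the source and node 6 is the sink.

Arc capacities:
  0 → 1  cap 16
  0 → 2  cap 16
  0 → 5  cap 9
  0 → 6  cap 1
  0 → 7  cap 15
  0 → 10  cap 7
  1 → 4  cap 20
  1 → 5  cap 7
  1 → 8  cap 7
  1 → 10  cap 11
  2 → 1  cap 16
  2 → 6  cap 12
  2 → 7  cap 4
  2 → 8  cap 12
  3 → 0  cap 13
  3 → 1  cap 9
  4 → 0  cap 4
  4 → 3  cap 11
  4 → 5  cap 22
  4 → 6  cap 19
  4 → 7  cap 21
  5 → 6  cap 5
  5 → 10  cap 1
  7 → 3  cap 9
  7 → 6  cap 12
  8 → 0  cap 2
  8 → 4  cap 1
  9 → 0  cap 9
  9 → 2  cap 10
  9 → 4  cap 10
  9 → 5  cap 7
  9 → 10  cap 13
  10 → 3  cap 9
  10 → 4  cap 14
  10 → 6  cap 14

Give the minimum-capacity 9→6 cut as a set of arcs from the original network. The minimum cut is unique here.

Min-cut arcs: {(5,6), (5,10), (9,0), (9,2), (9,4), (9,10)} (total capacity 48)

augment #1: 9→0→6 push 1
augment #2: 9→2→6 push 10
augment #3: 9→4→6 push 10
augment #4: 9→5→6 push 5
augment #5: 9→10→6 push 13
augment #6: 9→0→2→6 push 2
augment #7: 9→0→7→6 push 6
augment #8: 9→5→10→6 push 1
max flow = 48; residual-reachable set from 9 gives S-side
cut edges (S→T): {(5,6), (5,10), (9,0), (9,2), (9,4), (9,10)} total cap 48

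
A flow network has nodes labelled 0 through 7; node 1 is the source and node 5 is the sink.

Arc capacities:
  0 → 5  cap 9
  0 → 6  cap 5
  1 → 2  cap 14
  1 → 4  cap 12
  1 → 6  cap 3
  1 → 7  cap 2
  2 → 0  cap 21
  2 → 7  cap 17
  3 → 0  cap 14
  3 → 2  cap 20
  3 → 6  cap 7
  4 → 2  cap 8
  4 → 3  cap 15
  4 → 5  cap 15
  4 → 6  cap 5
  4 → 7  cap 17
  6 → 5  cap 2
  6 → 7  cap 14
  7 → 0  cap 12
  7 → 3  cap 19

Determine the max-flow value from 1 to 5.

Maximum flow value: 23

augment #1: 1→4→5 bottleneck 12, total now 12
augment #2: 1→6→5 bottleneck 2, total now 14
augment #3: 1→2→0→5 bottleneck 9, total now 23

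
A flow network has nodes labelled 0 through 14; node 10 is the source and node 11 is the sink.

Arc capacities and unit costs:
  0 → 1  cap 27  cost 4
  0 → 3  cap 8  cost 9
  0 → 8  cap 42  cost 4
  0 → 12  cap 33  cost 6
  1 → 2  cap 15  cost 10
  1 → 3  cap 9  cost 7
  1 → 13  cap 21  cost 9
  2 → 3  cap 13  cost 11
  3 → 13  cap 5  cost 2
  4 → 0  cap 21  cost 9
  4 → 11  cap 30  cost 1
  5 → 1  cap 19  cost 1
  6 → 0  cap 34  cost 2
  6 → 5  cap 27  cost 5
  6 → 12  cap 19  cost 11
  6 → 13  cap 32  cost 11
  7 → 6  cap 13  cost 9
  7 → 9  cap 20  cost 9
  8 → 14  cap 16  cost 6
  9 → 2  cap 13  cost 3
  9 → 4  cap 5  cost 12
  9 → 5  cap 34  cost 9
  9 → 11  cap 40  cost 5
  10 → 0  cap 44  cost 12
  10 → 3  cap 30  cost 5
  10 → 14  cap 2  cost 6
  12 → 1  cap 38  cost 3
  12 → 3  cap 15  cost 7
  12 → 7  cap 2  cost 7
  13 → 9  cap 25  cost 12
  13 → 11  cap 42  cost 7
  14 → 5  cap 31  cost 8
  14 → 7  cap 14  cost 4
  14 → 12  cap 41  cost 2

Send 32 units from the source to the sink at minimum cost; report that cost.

shortest-cost path #1: 10→3→13→11 push 5 @ unit cost 14 (adds 70)
shortest-cost path #2: 10→14→7→9→11 push 2 @ unit cost 24 (adds 48)
shortest-cost path #3: 10→0→1→13→11 push 21 @ unit cost 32 (adds 672)
shortest-cost path #4: 10→0→12→7→9→11 push 2 @ unit cost 39 (adds 78)
shortest-cost path #5: 10→0→8→14→7→9→11 push 2 @ unit cost 40 (adds 80)
total cost = 948

Minimum cost for 32 units: 948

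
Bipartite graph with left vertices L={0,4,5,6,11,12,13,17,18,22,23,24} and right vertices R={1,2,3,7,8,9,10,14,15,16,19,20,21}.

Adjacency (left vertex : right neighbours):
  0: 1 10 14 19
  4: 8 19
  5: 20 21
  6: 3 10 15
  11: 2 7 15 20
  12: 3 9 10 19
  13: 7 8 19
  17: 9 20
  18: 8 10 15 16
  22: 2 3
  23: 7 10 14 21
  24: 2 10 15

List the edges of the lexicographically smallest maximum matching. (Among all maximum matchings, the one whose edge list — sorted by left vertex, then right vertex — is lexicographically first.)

|M| = 12 (so the lex-smallest maximum matching has 12 edges)
process left vertices in ascending order; for each, take the smallest-labelled available neighbour that still permits 12 edges overall, or leave it unmatched if none does
lex-smallest matching: {0-1, 4-8, 5-20, 6-3, 11-7, 12-10, 13-19, 17-9, 18-16, 22-2, 23-14, 24-15}

Lex-smallest maximum matching: {(0,1), (4,8), (5,20), (6,3), (11,7), (12,10), (13,19), (17,9), (18,16), (22,2), (23,14), (24,15)}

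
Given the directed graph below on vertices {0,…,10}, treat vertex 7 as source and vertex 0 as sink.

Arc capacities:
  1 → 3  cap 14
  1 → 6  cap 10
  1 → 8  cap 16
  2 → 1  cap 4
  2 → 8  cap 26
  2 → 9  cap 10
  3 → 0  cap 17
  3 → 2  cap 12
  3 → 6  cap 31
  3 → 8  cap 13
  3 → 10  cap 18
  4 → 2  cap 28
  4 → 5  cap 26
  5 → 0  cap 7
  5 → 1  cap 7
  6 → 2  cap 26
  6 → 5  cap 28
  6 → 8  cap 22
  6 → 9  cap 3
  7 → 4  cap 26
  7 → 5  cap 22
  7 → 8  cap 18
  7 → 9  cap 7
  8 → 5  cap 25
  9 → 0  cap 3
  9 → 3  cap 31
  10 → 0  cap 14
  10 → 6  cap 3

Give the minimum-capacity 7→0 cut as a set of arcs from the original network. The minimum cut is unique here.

Min-cut arcs: {(2,1), (2,9), (5,0), (5,1), (7,9)} (total capacity 35)

augment #1: 7→5→0 push 7
augment #2: 7→9→0 push 3
augment #3: 7→9→3→0 push 4
augment #4: 7→5→1→3→0 push 7
augment #5: 7→4→2→1→3→0 push 4
augment #6: 7→4→2→9→3→0 push 2
augment #7: 7→4→2→9→3→10→0 push 8
max flow = 35; residual-reachable set from 7 gives S-side
cut edges (S→T): {(2,1), (2,9), (5,0), (5,1), (7,9)} total cap 35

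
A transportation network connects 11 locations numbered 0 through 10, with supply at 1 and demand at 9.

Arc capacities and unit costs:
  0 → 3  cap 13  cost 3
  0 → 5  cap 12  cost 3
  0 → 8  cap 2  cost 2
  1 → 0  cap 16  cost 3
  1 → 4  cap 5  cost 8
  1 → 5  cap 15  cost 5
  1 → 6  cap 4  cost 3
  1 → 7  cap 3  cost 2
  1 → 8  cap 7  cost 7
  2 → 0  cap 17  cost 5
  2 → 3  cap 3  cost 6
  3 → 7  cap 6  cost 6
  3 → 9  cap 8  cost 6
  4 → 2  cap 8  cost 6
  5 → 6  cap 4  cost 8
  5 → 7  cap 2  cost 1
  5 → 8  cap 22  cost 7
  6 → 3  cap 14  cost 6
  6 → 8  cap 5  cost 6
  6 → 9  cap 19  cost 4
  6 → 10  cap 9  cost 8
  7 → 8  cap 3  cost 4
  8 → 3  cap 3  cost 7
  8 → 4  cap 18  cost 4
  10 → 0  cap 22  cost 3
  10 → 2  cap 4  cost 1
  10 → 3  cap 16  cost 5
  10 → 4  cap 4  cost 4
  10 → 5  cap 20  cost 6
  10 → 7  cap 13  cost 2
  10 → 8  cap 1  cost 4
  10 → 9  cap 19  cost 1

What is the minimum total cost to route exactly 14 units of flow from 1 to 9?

Minimum cost for 14 units: 158

shortest-cost path #1: 1→6→9 push 4 @ unit cost 7 (adds 28)
shortest-cost path #2: 1→0→3→9 push 8 @ unit cost 12 (adds 96)
shortest-cost path #3: 1→5→6→9 push 2 @ unit cost 17 (adds 34)
total cost = 158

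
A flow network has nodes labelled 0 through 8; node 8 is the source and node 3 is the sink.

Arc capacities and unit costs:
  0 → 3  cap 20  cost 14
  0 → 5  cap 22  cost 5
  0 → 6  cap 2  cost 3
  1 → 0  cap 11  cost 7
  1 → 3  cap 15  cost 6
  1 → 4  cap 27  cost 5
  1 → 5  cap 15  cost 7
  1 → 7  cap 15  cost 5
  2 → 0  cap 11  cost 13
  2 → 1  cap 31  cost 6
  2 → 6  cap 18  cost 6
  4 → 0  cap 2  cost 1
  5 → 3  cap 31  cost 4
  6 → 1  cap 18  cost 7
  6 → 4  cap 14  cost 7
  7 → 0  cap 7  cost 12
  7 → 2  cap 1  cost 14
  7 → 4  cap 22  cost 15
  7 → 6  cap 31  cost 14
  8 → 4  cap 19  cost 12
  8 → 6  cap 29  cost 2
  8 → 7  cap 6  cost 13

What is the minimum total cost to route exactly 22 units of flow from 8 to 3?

Minimum cost for 22 units: 391

shortest-cost path #1: 8→6→1→3 push 15 @ unit cost 15 (adds 225)
shortest-cost path #2: 8→6→4→0→5→3 push 2 @ unit cost 19 (adds 38)
shortest-cost path #3: 8→6→1→5→3 push 3 @ unit cost 20 (adds 60)
shortest-cost path #4: 8→7→0→5→3 push 2 @ unit cost 34 (adds 68)
total cost = 391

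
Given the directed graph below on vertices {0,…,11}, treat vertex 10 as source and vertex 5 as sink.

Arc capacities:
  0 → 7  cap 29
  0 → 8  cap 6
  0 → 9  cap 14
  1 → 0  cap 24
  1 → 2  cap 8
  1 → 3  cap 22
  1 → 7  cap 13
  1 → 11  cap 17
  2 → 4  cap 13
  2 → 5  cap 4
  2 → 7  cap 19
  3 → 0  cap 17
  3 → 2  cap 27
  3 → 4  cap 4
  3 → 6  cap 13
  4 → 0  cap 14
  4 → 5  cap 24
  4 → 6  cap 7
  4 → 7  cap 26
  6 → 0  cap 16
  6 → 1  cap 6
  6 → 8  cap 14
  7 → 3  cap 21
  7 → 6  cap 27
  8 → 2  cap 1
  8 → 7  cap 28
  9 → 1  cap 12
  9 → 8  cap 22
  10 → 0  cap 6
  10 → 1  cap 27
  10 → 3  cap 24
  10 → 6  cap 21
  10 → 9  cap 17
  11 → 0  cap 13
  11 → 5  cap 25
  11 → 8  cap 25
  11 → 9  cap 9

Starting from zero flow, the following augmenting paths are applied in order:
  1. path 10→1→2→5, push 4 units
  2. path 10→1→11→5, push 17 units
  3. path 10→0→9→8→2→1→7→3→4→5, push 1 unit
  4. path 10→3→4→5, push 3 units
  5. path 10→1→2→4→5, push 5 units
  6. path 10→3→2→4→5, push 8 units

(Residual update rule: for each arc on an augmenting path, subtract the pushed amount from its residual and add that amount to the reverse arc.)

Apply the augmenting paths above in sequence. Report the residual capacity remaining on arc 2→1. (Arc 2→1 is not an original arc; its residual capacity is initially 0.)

Residual capacity of (2,1): 8

after path 1 (10→1→2→5, push 4): res(2,1)=4
after path 2 (10→1→11→5, push 17): res(2,1)=4
after path 3 (10→0→9→8→2→1→7→3→4→5, push 1): res(2,1)=3
after path 4 (10→3→4→5, push 3): res(2,1)=3
after path 5 (10→1→2→4→5, push 5): res(2,1)=8
after path 6 (10→3→2→4→5, push 8): res(2,1)=8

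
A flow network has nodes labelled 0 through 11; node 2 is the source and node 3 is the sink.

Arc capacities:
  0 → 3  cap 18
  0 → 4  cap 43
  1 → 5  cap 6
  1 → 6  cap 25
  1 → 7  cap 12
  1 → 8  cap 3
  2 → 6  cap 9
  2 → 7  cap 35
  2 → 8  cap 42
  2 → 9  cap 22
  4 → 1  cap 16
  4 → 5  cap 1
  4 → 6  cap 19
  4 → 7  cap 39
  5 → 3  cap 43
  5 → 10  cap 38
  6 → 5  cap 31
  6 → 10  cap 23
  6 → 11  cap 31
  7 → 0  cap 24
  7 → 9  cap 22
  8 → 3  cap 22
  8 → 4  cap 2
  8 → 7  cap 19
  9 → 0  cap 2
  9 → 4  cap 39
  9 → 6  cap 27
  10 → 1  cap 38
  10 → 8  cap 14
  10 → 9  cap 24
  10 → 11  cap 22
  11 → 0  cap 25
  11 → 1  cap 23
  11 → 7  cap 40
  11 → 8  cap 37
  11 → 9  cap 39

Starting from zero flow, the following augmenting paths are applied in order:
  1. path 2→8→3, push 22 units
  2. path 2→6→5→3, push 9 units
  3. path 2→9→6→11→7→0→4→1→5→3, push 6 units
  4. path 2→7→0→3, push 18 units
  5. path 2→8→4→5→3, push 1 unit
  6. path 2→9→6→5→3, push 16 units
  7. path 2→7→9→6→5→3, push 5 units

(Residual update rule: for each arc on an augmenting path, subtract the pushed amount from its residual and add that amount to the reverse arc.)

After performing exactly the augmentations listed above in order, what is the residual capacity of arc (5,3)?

Residual capacity of (5,3): 6

after path 1 (2→8→3, push 22): res(5,3)=43
after path 2 (2→6→5→3, push 9): res(5,3)=34
after path 3 (2→9→6→11→7→0→4→1→5→3, push 6): res(5,3)=28
after path 4 (2→7→0→3, push 18): res(5,3)=28
after path 5 (2→8→4→5→3, push 1): res(5,3)=27
after path 6 (2→9→6→5→3, push 16): res(5,3)=11
after path 7 (2→7→9→6→5→3, push 5): res(5,3)=6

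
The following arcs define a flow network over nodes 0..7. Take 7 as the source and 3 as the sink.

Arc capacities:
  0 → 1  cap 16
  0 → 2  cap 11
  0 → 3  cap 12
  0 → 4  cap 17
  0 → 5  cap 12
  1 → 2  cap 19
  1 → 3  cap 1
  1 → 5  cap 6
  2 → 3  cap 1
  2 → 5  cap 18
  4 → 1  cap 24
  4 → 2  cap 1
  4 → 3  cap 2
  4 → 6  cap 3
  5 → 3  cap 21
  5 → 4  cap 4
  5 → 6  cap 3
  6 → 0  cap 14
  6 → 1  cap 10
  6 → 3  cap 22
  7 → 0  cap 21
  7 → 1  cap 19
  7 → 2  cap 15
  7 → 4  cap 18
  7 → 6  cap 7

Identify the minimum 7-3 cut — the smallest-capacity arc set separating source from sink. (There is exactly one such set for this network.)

augment #1: 7→0→3 push 12
augment #2: 7→1→3 push 1
augment #3: 7→2→3 push 1
augment #4: 7→4→3 push 2
augment #5: 7→6→3 push 7
augment #6: 7→0→5→3 push 9
augment #7: 7→1→5→3 push 6
augment #8: 7→2→5→3 push 6
augment #9: 7→4→6→3 push 3
augment #10: 7→2→5→6→3 push 3
max flow = 50; residual-reachable set from 7 gives S-side
cut edges (S→T): {(0,3), (1,3), (2,3), (4,3), (4,6), (5,3), (5,6), (7,6)} total cap 50

Min-cut arcs: {(0,3), (1,3), (2,3), (4,3), (4,6), (5,3), (5,6), (7,6)} (total capacity 50)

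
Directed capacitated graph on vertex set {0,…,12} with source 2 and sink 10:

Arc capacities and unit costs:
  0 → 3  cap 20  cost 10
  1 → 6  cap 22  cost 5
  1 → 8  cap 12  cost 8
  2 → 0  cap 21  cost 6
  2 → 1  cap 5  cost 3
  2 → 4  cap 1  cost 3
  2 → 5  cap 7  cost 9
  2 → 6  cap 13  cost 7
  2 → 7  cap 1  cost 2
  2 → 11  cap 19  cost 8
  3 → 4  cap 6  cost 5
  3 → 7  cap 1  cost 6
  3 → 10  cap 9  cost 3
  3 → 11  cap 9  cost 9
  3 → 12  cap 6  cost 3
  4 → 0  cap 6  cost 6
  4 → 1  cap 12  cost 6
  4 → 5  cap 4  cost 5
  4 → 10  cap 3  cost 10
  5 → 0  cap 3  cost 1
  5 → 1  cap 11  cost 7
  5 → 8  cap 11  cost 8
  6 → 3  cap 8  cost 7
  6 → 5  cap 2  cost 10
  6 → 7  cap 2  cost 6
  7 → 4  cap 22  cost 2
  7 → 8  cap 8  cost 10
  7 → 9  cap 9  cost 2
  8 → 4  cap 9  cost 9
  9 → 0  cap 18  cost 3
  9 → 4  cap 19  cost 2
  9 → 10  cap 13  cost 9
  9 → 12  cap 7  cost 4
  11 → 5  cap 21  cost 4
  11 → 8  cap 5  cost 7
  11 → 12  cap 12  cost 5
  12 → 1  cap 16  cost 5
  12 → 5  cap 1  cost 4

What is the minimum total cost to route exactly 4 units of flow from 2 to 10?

Minimum cost for 4 units: 60

shortest-cost path #1: 2→4→10 push 1 @ unit cost 13 (adds 13)
shortest-cost path #2: 2→7→9→10 push 1 @ unit cost 13 (adds 13)
shortest-cost path #3: 2→6→3→10 push 2 @ unit cost 17 (adds 34)
total cost = 60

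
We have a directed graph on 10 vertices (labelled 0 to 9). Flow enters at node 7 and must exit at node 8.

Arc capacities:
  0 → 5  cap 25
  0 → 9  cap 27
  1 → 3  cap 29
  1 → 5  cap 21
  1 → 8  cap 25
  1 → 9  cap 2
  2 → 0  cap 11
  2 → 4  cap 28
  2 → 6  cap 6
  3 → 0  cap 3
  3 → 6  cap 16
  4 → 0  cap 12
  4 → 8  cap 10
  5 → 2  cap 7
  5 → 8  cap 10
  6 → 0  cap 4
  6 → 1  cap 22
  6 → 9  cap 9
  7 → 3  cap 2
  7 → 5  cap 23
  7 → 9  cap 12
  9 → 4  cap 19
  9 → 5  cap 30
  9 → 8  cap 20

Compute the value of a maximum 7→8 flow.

augment #1: 7→5→8 bottleneck 10, total now 10
augment #2: 7→9→8 bottleneck 12, total now 22
augment #3: 7→3→0→9→8 bottleneck 2, total now 24
augment #4: 7→5→2→4→8 bottleneck 7, total now 31

Maximum flow value: 31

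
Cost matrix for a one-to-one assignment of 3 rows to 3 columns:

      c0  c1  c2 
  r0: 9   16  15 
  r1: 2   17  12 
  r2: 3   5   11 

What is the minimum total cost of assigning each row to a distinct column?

optimal assignment: row0→col2 (cost 15), row1→col0 (cost 2), row2→col1 (cost 5)
total = 15 + 2 + 5 = 22

Minimum assignment cost: 22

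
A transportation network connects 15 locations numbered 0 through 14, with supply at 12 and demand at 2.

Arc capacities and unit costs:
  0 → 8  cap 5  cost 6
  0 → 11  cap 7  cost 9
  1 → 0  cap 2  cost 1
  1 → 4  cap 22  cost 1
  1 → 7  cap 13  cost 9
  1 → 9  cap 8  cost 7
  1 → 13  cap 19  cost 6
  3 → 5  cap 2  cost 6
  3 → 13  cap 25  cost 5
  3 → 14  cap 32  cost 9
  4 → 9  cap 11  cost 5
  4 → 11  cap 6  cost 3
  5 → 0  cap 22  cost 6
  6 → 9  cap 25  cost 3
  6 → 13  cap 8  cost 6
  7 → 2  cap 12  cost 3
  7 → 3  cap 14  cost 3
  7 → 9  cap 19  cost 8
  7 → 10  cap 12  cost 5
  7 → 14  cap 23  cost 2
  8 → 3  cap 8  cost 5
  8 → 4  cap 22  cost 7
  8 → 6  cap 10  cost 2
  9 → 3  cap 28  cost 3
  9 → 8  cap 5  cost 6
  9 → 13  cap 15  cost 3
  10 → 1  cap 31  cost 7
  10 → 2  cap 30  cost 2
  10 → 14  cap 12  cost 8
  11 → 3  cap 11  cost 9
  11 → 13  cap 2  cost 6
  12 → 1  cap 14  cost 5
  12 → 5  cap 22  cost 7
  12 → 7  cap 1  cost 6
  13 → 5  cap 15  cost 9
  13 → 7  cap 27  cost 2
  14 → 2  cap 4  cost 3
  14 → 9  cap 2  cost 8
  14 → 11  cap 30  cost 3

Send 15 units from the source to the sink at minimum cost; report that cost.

shortest-cost path #1: 12→7→2 push 1 @ unit cost 9 (adds 9)
shortest-cost path #2: 12→1→13→7→2 push 11 @ unit cost 16 (adds 176)
shortest-cost path #3: 12→1→13→7→14→2 push 3 @ unit cost 18 (adds 54)
total cost = 239

Minimum cost for 15 units: 239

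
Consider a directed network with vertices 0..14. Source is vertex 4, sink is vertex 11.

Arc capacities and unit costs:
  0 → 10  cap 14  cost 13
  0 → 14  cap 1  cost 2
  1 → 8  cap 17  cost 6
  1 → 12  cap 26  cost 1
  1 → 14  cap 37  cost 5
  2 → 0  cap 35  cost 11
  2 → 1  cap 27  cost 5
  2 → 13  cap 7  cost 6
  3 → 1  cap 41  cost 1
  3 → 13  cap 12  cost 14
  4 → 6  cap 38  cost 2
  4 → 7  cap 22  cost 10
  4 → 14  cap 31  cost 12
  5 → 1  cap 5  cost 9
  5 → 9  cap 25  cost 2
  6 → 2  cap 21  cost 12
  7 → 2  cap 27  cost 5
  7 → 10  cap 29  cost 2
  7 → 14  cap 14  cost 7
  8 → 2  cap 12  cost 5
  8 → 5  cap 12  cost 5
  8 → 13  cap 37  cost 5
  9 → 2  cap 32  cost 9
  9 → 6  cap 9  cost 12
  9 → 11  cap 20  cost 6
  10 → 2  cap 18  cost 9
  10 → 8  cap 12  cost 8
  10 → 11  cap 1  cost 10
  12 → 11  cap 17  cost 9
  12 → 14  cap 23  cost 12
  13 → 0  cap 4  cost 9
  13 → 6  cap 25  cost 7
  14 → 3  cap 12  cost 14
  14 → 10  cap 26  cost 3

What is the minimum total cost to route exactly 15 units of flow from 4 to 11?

Minimum cost for 15 units: 428

shortest-cost path #1: 4→7→10→11 push 1 @ unit cost 22 (adds 22)
shortest-cost path #2: 4→6→2→1→12→11 push 14 @ unit cost 29 (adds 406)
total cost = 428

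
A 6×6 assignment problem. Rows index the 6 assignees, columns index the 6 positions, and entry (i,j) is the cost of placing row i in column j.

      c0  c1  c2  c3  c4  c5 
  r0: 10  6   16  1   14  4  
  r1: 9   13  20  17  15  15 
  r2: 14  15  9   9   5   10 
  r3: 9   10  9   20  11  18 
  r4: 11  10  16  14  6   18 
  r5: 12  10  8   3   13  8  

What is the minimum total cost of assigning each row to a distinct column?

Minimum assignment cost: 40

optimal assignment: row0→col5 (cost 4), row1→col0 (cost 9), row2→col4 (cost 5), row3→col2 (cost 9), row4→col1 (cost 10), row5→col3 (cost 3)
total = 4 + 9 + 5 + 9 + 10 + 3 = 40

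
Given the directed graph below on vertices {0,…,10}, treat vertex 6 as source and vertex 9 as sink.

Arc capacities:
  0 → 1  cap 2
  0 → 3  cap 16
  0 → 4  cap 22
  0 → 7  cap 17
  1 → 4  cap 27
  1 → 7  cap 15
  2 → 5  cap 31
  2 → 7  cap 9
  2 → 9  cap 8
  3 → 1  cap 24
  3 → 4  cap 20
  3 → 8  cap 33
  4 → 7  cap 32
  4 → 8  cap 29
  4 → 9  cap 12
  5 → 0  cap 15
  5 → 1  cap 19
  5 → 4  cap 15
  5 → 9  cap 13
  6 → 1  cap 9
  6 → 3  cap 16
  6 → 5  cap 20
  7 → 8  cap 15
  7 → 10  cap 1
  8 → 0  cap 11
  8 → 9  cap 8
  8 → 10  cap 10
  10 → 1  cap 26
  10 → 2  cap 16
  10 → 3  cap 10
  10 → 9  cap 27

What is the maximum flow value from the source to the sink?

augment #1: 6→5→9 bottleneck 13, total now 13
augment #2: 6→1→4→9 bottleneck 9, total now 22
augment #3: 6→3→4→9 bottleneck 3, total now 25
augment #4: 6→3→8→9 bottleneck 8, total now 33
augment #5: 6→3→8→10→9 bottleneck 5, total now 38
augment #6: 6→5→0→7→10→9 bottleneck 1, total now 39
augment #7: 6→5→4→8→10→9 bottleneck 5, total now 44

Maximum flow value: 44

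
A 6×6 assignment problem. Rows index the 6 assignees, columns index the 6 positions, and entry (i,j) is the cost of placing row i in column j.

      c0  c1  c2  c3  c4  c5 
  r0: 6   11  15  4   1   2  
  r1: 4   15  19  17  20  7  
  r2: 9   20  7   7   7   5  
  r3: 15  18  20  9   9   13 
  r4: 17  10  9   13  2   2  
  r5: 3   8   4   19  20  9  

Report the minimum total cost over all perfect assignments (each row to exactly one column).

optimal assignment: row0→col4 (cost 1), row1→col0 (cost 4), row2→col2 (cost 7), row3→col3 (cost 9), row4→col5 (cost 2), row5→col1 (cost 8)
total = 1 + 4 + 7 + 9 + 2 + 8 = 31

Minimum assignment cost: 31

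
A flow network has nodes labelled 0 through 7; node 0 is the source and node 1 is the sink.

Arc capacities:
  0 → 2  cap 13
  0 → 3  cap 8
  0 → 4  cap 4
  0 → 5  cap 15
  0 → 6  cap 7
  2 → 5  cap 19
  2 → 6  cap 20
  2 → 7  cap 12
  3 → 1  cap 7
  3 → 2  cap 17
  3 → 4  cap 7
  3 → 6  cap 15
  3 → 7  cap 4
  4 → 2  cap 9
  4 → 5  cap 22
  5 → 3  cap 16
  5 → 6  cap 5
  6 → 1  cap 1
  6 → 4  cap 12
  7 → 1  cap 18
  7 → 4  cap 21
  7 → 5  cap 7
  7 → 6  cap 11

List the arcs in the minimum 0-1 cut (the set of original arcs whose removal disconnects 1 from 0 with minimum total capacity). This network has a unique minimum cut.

augment #1: 0→3→1 push 7
augment #2: 0→6→1 push 1
augment #3: 0→2→7→1 push 12
augment #4: 0→3→7→1 push 1
augment #5: 0→5→3→7→1 push 3
max flow = 24; residual-reachable set from 0 gives S-side
cut edges (S→T): {(2,7), (3,1), (3,7), (6,1)} total cap 24

Min-cut arcs: {(2,7), (3,1), (3,7), (6,1)} (total capacity 24)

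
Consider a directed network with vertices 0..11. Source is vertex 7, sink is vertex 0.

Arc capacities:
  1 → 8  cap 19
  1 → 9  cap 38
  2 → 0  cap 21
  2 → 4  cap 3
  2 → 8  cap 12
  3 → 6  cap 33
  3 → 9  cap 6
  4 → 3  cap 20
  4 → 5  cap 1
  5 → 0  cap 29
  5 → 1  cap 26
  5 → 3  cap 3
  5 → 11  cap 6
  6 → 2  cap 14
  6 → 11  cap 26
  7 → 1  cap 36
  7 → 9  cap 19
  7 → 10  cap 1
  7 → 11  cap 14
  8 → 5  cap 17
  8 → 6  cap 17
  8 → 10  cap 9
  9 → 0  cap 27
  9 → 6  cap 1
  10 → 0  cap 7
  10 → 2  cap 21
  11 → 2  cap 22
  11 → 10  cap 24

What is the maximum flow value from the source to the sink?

augment #1: 7→9→0 bottleneck 19, total now 19
augment #2: 7→10→0 bottleneck 1, total now 20
augment #3: 7→1→9→0 bottleneck 8, total now 28
augment #4: 7→11→2→0 bottleneck 14, total now 42
augment #5: 7→1→8→5→0 bottleneck 17, total now 59
augment #6: 7→1→8→10→0 bottleneck 2, total now 61
augment #7: 7→1→9→6→2→0 bottleneck 1, total now 62

Maximum flow value: 62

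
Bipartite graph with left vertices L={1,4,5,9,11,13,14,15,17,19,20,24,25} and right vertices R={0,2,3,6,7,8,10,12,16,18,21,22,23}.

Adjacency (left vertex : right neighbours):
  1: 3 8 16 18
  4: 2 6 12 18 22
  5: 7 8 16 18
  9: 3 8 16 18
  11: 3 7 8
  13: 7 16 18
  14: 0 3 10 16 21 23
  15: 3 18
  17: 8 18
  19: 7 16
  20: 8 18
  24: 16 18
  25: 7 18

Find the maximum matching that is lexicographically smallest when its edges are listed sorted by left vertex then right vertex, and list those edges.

Lex-smallest maximum matching: {(1,3), (4,2), (5,7), (9,8), (13,16), (14,0), (15,18)}

|M| = 7 (so the lex-smallest maximum matching has 7 edges)
process left vertices in ascending order; for each, take the smallest-labelled available neighbour that still permits 7 edges overall, or leave it unmatched if none does
lex-smallest matching: {1-3, 4-2, 5-7, 9-8, 13-16, 14-0, 15-18}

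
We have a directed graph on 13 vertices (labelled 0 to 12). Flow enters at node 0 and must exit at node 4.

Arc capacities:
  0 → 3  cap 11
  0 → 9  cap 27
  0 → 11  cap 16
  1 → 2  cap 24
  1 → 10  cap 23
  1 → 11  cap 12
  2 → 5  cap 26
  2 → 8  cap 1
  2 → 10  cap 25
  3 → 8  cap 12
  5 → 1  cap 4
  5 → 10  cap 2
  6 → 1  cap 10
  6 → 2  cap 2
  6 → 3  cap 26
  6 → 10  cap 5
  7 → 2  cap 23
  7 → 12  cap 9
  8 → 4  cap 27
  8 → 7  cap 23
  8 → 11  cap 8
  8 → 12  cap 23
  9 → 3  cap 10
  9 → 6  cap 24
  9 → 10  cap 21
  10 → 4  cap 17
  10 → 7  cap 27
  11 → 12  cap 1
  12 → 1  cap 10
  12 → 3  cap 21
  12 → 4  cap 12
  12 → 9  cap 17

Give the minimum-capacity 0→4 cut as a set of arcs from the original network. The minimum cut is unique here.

Min-cut arcs: {(0,3), (0,9), (11,12)} (total capacity 39)

augment #1: 0→3→8→4 push 11
augment #2: 0→9→10→4 push 17
augment #3: 0→11→12→4 push 1
augment #4: 0→9→3→8→4 push 1
augment #5: 0→9→6→2→8→4 push 1
augment #6: 0→9→10→7→12→4 push 4
augment #7: 0→9→6→10→7→12→4 push 4
max flow = 39; residual-reachable set from 0 gives S-side
cut edges (S→T): {(0,3), (0,9), (11,12)} total cap 39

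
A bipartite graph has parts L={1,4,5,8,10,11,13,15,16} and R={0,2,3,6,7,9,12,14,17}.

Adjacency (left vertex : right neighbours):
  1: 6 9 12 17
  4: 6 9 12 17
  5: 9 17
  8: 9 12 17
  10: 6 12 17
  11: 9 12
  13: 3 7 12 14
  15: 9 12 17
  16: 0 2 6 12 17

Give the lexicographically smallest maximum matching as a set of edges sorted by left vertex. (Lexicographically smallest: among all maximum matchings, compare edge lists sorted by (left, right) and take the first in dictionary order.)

|M| = 6 (so the lex-smallest maximum matching has 6 edges)
process left vertices in ascending order; for each, take the smallest-labelled available neighbour that still permits 6 edges overall, or leave it unmatched if none does
lex-smallest matching: {1-6, 4-9, 5-17, 8-12, 13-3, 16-0}

Lex-smallest maximum matching: {(1,6), (4,9), (5,17), (8,12), (13,3), (16,0)}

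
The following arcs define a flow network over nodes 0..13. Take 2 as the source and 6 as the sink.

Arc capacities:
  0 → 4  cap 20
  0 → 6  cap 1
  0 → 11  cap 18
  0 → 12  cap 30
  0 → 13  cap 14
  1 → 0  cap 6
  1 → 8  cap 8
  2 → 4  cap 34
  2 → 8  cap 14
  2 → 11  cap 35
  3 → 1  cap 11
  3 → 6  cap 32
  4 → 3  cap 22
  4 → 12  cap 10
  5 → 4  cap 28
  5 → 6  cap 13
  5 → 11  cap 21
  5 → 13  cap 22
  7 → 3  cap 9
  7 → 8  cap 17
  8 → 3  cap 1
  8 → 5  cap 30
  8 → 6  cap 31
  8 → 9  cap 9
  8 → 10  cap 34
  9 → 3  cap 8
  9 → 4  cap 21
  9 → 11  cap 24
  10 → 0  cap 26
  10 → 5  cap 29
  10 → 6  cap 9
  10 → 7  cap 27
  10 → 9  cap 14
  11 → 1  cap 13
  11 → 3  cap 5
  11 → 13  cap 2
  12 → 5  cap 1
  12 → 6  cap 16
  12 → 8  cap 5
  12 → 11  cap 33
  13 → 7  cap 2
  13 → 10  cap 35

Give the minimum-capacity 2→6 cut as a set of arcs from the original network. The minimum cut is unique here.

Min-cut arcs: {(2,8), (4,3), (4,12), (11,1), (11,3), (11,13)} (total capacity 66)

augment #1: 2→8→6 push 14
augment #2: 2→4→3→6 push 22
augment #3: 2→4→12→6 push 10
augment #4: 2→11→3→6 push 5
augment #5: 2→11→1→0→6 push 1
augment #6: 2→11→1→8→6 push 8
augment #7: 2→11→13→10→6 push 2
augment #8: 2→11→1→0→12→6 push 4
max flow = 66; residual-reachable set from 2 gives S-side
cut edges (S→T): {(2,8), (4,3), (4,12), (11,1), (11,3), (11,13)} total cap 66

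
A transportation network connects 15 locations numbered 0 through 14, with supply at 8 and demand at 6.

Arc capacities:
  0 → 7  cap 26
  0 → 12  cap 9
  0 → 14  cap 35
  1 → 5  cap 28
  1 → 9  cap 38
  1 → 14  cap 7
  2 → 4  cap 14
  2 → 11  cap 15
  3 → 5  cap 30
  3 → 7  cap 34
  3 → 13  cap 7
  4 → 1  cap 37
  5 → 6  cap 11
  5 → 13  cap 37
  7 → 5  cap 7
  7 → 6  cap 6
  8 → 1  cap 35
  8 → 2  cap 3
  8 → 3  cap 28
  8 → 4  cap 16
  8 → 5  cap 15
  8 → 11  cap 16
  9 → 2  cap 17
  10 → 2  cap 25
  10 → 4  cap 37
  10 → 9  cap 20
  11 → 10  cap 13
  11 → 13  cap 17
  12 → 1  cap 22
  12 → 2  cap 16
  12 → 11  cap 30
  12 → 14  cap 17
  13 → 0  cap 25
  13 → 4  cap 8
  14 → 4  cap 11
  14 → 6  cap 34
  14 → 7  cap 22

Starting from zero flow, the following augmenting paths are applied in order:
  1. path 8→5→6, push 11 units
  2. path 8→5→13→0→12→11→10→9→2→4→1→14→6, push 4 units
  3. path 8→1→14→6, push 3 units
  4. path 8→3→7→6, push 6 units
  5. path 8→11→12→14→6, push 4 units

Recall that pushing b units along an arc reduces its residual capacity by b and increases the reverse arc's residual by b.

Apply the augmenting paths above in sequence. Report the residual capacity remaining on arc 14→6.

Residual capacity of (14,6): 23

after path 1 (8→5→6, push 11): res(14,6)=34
after path 2 (8→5→13→0→12→11→10→9→2→4→1→14→6, push 4): res(14,6)=30
after path 3 (8→1→14→6, push 3): res(14,6)=27
after path 4 (8→3→7→6, push 6): res(14,6)=27
after path 5 (8→11→12→14→6, push 4): res(14,6)=23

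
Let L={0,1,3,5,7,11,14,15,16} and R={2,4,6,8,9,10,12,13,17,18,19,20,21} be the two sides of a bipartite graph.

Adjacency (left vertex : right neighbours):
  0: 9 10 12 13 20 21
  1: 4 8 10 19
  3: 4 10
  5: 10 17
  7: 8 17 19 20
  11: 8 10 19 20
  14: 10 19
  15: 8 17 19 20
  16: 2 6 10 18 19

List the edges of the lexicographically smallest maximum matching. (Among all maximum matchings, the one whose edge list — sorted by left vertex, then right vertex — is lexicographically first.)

Lex-smallest maximum matching: {(0,9), (1,4), (3,10), (5,17), (7,8), (11,19), (15,20), (16,2)}

|M| = 8 (so the lex-smallest maximum matching has 8 edges)
process left vertices in ascending order; for each, take the smallest-labelled available neighbour that still permits 8 edges overall, or leave it unmatched if none does
lex-smallest matching: {0-9, 1-4, 3-10, 5-17, 7-8, 11-19, 15-20, 16-2}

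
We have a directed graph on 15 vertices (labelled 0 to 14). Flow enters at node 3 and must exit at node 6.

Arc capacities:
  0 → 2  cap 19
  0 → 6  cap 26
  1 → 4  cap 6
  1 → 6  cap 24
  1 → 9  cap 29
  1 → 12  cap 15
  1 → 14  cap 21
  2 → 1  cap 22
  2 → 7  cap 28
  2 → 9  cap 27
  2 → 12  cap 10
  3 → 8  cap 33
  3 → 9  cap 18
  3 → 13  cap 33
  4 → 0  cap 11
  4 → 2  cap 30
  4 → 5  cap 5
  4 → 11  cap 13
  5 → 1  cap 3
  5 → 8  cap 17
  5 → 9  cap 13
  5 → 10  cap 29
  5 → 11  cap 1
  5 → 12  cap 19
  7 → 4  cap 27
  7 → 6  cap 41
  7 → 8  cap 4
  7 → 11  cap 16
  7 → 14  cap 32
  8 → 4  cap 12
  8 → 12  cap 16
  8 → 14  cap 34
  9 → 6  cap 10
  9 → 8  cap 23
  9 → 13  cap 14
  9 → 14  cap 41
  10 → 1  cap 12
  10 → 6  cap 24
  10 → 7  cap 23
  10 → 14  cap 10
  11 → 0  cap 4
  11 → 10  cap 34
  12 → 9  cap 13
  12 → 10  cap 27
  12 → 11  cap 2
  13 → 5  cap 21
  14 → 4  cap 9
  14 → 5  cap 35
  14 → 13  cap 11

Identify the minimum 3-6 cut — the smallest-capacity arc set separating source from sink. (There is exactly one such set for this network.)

Min-cut arcs: {(3,8), (3,9), (13,5)} (total capacity 72)

augment #1: 3→9→6 push 10
augment #2: 3→8→4→0→6 push 11
augment #3: 3→8→12→10→6 push 16
augment #4: 3→13→5→1→6 push 3
augment #5: 3→13→5→10→6 push 8
augment #6: 3→8→4→2→1→6 push 1
augment #7: 3→13→5→10→1→6 push 10
augment #8: 3→8→14→4→2→1→6 push 5
augment #9: 3→9→14→4→2→1→6 push 4
augment #10: 3→9→14→5→10→1→6 push 1
augment #11: 3→9→14→5→10→7→6 push 3
max flow = 72; residual-reachable set from 3 gives S-side
cut edges (S→T): {(3,8), (3,9), (13,5)} total cap 72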